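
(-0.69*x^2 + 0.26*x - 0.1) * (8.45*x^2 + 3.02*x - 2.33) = -5.8305*x^4 + 0.1132*x^3 + 1.5479*x^2 - 0.9078*x + 0.233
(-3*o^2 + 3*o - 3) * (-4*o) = 12*o^3 - 12*o^2 + 12*o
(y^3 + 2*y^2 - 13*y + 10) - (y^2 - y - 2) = y^3 + y^2 - 12*y + 12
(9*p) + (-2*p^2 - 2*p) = -2*p^2 + 7*p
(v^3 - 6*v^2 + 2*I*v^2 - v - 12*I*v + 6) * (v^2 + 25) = v^5 - 6*v^4 + 2*I*v^4 + 24*v^3 - 12*I*v^3 - 144*v^2 + 50*I*v^2 - 25*v - 300*I*v + 150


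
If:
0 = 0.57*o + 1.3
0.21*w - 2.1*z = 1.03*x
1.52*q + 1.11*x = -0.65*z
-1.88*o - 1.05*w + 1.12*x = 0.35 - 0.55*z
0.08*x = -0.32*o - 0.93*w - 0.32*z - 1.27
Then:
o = -2.28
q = 3.08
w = -1.03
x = -5.83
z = 2.76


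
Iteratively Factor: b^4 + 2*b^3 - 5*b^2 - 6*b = (b)*(b^3 + 2*b^2 - 5*b - 6) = b*(b - 2)*(b^2 + 4*b + 3) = b*(b - 2)*(b + 3)*(b + 1)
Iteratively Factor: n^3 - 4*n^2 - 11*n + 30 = (n - 2)*(n^2 - 2*n - 15) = (n - 2)*(n + 3)*(n - 5)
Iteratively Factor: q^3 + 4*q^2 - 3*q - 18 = (q + 3)*(q^2 + q - 6) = (q - 2)*(q + 3)*(q + 3)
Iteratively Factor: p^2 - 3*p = (p - 3)*(p)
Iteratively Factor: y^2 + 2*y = (y)*(y + 2)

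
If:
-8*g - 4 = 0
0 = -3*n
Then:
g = -1/2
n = 0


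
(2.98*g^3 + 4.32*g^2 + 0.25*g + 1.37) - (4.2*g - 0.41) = 2.98*g^3 + 4.32*g^2 - 3.95*g + 1.78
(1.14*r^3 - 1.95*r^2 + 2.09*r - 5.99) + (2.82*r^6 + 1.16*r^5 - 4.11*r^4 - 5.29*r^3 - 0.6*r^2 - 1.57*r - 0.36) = 2.82*r^6 + 1.16*r^5 - 4.11*r^4 - 4.15*r^3 - 2.55*r^2 + 0.52*r - 6.35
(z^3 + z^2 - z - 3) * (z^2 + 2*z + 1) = z^5 + 3*z^4 + 2*z^3 - 4*z^2 - 7*z - 3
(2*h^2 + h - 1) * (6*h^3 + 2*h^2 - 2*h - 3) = 12*h^5 + 10*h^4 - 8*h^3 - 10*h^2 - h + 3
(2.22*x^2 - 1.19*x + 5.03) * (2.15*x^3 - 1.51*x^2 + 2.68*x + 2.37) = 4.773*x^5 - 5.9107*x^4 + 18.561*x^3 - 5.5231*x^2 + 10.6601*x + 11.9211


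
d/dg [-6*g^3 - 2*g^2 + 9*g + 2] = -18*g^2 - 4*g + 9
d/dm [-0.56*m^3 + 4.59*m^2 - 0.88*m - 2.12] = -1.68*m^2 + 9.18*m - 0.88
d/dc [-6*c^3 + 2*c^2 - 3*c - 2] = -18*c^2 + 4*c - 3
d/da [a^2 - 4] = 2*a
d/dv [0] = 0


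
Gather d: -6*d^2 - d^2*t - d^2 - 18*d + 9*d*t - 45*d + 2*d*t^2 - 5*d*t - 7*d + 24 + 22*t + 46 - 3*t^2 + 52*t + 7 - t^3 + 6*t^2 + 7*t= d^2*(-t - 7) + d*(2*t^2 + 4*t - 70) - t^3 + 3*t^2 + 81*t + 77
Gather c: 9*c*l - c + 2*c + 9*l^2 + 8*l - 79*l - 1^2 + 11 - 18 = c*(9*l + 1) + 9*l^2 - 71*l - 8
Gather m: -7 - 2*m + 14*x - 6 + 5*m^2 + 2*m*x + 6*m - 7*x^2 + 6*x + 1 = 5*m^2 + m*(2*x + 4) - 7*x^2 + 20*x - 12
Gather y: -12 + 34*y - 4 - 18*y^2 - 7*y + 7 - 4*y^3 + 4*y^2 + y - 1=-4*y^3 - 14*y^2 + 28*y - 10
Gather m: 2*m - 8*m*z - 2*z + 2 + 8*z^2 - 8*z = m*(2 - 8*z) + 8*z^2 - 10*z + 2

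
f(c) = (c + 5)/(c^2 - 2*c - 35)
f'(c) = (2 - 2*c)*(c + 5)/(c^2 - 2*c - 35)^2 + 1/(c^2 - 2*c - 35) = -1/(c^2 - 14*c + 49)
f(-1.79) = -0.11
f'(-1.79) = -0.01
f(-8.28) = -0.07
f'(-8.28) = -0.00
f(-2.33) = -0.11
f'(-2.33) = -0.01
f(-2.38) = -0.11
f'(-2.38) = -0.01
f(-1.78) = -0.11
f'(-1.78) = -0.01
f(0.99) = -0.17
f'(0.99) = -0.03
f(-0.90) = -0.13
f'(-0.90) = -0.02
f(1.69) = -0.19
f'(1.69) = -0.04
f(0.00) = -0.14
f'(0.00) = -0.02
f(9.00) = 0.50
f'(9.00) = -0.25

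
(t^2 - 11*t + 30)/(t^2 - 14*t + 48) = (t - 5)/(t - 8)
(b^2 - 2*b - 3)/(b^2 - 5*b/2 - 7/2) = 2*(b - 3)/(2*b - 7)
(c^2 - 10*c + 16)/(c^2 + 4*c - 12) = (c - 8)/(c + 6)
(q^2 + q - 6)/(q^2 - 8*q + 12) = (q + 3)/(q - 6)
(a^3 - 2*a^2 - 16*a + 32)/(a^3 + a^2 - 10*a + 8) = (a - 4)/(a - 1)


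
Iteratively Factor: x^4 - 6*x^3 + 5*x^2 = (x - 1)*(x^3 - 5*x^2) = (x - 5)*(x - 1)*(x^2) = x*(x - 5)*(x - 1)*(x)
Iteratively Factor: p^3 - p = (p + 1)*(p^2 - p) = (p - 1)*(p + 1)*(p)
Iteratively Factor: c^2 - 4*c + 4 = (c - 2)*(c - 2)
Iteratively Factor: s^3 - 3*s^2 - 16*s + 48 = (s + 4)*(s^2 - 7*s + 12) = (s - 3)*(s + 4)*(s - 4)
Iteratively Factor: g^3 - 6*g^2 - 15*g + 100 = (g + 4)*(g^2 - 10*g + 25) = (g - 5)*(g + 4)*(g - 5)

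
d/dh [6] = 0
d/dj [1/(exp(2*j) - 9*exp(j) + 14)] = (9 - 2*exp(j))*exp(j)/(exp(2*j) - 9*exp(j) + 14)^2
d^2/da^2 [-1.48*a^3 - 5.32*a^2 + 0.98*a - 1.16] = -8.88*a - 10.64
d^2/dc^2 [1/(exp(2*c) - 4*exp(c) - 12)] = 4*((1 - exp(c))*(-exp(2*c) + 4*exp(c) + 12) - 2*(exp(c) - 2)^2*exp(c))*exp(c)/(-exp(2*c) + 4*exp(c) + 12)^3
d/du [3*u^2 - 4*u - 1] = 6*u - 4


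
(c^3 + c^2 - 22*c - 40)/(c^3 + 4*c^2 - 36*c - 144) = (c^2 - 3*c - 10)/(c^2 - 36)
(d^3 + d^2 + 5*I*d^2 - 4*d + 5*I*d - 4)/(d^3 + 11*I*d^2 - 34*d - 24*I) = (d + 1)/(d + 6*I)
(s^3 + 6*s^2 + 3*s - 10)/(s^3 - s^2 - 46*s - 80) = (s - 1)/(s - 8)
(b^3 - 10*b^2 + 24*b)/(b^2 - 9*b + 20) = b*(b - 6)/(b - 5)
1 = 1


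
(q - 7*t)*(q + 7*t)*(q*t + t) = q^3*t + q^2*t - 49*q*t^3 - 49*t^3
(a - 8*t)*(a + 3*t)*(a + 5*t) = a^3 - 49*a*t^2 - 120*t^3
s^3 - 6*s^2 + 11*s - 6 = (s - 3)*(s - 2)*(s - 1)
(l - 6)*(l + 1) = l^2 - 5*l - 6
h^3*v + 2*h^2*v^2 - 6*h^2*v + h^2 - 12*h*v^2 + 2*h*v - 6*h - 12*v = (h - 6)*(h + 2*v)*(h*v + 1)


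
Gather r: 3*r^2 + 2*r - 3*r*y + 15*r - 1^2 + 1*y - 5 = 3*r^2 + r*(17 - 3*y) + y - 6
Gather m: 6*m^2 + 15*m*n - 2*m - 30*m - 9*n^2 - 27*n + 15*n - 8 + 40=6*m^2 + m*(15*n - 32) - 9*n^2 - 12*n + 32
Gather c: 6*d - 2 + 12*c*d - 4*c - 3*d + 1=c*(12*d - 4) + 3*d - 1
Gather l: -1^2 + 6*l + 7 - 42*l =6 - 36*l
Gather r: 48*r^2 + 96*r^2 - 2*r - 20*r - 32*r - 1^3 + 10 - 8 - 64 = 144*r^2 - 54*r - 63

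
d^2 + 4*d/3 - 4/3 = (d - 2/3)*(d + 2)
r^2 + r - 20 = (r - 4)*(r + 5)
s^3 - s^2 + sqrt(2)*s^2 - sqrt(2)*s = s*(s - 1)*(s + sqrt(2))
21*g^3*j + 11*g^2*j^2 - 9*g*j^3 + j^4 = j*(-7*g + j)*(-3*g + j)*(g + j)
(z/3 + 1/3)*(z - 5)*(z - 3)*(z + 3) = z^4/3 - 4*z^3/3 - 14*z^2/3 + 12*z + 15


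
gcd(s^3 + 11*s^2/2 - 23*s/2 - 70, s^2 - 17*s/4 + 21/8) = s - 7/2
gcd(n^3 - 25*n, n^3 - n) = n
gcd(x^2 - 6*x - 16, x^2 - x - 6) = x + 2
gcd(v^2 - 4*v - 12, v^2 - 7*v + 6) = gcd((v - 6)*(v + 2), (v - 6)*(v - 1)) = v - 6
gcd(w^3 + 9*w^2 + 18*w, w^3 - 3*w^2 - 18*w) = w^2 + 3*w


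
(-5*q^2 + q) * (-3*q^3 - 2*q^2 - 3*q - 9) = 15*q^5 + 7*q^4 + 13*q^3 + 42*q^2 - 9*q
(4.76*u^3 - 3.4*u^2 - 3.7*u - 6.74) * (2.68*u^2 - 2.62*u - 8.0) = 12.7568*u^5 - 21.5832*u^4 - 39.088*u^3 + 18.8308*u^2 + 47.2588*u + 53.92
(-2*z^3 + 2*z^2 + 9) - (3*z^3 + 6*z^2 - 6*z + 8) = -5*z^3 - 4*z^2 + 6*z + 1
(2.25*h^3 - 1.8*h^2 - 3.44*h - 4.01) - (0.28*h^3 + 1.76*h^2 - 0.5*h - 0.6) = 1.97*h^3 - 3.56*h^2 - 2.94*h - 3.41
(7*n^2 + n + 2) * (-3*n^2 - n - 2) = -21*n^4 - 10*n^3 - 21*n^2 - 4*n - 4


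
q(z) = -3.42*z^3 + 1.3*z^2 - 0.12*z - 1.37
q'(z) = -10.26*z^2 + 2.6*z - 0.12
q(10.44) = -3752.53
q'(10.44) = -1091.25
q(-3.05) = 108.12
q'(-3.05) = -103.49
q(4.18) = -228.94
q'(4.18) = -168.52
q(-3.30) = 136.09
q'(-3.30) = -120.43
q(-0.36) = -1.00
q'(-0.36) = -2.39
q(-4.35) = 305.26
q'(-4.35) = -205.57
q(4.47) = -281.39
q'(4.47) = -193.50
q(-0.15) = -1.31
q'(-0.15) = -0.74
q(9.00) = -2390.33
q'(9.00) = -807.78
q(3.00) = -82.37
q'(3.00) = -84.66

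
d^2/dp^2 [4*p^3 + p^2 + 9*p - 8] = 24*p + 2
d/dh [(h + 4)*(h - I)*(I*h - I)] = 3*I*h^2 + h*(2 + 6*I) + 3 - 4*I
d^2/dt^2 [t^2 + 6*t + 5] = 2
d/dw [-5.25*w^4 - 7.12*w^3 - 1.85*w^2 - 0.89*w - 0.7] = -21.0*w^3 - 21.36*w^2 - 3.7*w - 0.89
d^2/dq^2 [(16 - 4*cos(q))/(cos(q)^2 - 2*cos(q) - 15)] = 4*(-9*sin(q)^4*cos(q) + 14*sin(q)^4 - 290*sin(q)^2 - 581*cos(q)/2 - 30*cos(3*q) + cos(5*q)/2 + 64)/(sin(q)^2 + 2*cos(q) + 14)^3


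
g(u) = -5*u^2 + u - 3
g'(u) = 1 - 10*u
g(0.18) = -2.98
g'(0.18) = -0.80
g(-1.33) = -13.17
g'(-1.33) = 14.30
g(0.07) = -2.95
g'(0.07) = 0.30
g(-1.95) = -23.96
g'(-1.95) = 20.50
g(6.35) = -198.26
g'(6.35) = -62.50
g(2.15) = -23.96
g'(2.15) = -20.50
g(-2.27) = -31.03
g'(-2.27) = 23.70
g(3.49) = -60.41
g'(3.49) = -33.90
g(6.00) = -177.00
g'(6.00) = -59.00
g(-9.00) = -417.00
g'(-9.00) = 91.00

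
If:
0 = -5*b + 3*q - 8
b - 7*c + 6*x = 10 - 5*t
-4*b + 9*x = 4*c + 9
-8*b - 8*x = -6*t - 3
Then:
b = 37*x/176 - 39/176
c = 359*x/176 - 357/176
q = 185*x/528 + 1213/528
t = 71*x/44 - 35/44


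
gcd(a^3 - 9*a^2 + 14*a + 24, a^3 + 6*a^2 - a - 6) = a + 1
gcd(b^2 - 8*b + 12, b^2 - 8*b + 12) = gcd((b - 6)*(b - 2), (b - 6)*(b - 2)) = b^2 - 8*b + 12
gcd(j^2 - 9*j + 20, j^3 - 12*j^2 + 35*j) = j - 5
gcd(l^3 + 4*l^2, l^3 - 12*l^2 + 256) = l + 4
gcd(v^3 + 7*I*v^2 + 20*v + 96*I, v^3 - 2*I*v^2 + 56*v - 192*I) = v^2 + 4*I*v + 32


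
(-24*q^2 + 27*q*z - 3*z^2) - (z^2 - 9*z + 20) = -24*q^2 + 27*q*z - 4*z^2 + 9*z - 20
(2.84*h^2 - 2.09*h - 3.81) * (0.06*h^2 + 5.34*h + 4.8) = 0.1704*h^4 + 15.0402*h^3 + 2.2428*h^2 - 30.3774*h - 18.288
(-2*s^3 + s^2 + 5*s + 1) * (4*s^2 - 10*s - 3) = -8*s^5 + 24*s^4 + 16*s^3 - 49*s^2 - 25*s - 3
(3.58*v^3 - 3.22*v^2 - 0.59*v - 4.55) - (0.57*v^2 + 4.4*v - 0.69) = 3.58*v^3 - 3.79*v^2 - 4.99*v - 3.86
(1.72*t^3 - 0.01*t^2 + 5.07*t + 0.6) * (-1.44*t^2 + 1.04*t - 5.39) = -2.4768*t^5 + 1.8032*t^4 - 16.582*t^3 + 4.4627*t^2 - 26.7033*t - 3.234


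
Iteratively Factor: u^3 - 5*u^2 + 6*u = (u - 3)*(u^2 - 2*u) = u*(u - 3)*(u - 2)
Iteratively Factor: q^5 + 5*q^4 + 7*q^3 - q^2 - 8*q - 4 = (q + 1)*(q^4 + 4*q^3 + 3*q^2 - 4*q - 4) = (q + 1)*(q + 2)*(q^3 + 2*q^2 - q - 2) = (q - 1)*(q + 1)*(q + 2)*(q^2 + 3*q + 2) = (q - 1)*(q + 1)^2*(q + 2)*(q + 2)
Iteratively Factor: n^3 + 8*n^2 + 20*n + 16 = (n + 4)*(n^2 + 4*n + 4) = (n + 2)*(n + 4)*(n + 2)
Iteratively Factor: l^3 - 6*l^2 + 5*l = (l - 5)*(l^2 - l) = (l - 5)*(l - 1)*(l)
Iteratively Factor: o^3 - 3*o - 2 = (o + 1)*(o^2 - o - 2) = (o + 1)^2*(o - 2)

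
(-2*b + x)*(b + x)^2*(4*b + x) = -8*b^4 - 14*b^3*x - 3*b^2*x^2 + 4*b*x^3 + x^4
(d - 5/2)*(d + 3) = d^2 + d/2 - 15/2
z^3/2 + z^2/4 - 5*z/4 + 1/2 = (z/2 + 1)*(z - 1)*(z - 1/2)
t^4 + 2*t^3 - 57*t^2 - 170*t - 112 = (t - 8)*(t + 1)*(t + 2)*(t + 7)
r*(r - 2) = r^2 - 2*r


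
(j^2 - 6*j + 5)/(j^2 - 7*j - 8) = (-j^2 + 6*j - 5)/(-j^2 + 7*j + 8)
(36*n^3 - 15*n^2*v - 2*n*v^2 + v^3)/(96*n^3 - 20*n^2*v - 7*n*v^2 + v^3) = (-3*n + v)/(-8*n + v)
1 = 1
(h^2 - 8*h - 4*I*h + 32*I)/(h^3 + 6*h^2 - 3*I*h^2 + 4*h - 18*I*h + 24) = (h - 8)/(h^2 + h*(6 + I) + 6*I)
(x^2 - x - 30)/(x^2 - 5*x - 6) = (x + 5)/(x + 1)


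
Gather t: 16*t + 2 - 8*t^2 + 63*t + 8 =-8*t^2 + 79*t + 10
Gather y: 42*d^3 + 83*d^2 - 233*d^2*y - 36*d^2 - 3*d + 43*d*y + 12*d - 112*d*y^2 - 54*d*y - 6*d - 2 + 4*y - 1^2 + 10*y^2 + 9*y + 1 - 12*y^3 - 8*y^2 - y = 42*d^3 + 47*d^2 + 3*d - 12*y^3 + y^2*(2 - 112*d) + y*(-233*d^2 - 11*d + 12) - 2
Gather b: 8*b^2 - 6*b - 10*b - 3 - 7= 8*b^2 - 16*b - 10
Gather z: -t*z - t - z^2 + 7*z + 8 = -t - z^2 + z*(7 - t) + 8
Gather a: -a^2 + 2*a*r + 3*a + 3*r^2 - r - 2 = -a^2 + a*(2*r + 3) + 3*r^2 - r - 2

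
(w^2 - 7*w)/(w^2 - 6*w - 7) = w/(w + 1)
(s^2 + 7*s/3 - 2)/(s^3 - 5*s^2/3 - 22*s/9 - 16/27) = 9*(-3*s^2 - 7*s + 6)/(-27*s^3 + 45*s^2 + 66*s + 16)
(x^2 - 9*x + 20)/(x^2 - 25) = (x - 4)/(x + 5)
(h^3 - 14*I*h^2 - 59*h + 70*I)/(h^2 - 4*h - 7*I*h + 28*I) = (h^2 - 7*I*h - 10)/(h - 4)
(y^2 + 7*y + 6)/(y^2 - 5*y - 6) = (y + 6)/(y - 6)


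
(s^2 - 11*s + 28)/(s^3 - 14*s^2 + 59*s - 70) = (s - 4)/(s^2 - 7*s + 10)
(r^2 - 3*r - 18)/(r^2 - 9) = (r - 6)/(r - 3)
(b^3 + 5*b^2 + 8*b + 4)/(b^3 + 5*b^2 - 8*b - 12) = (b^2 + 4*b + 4)/(b^2 + 4*b - 12)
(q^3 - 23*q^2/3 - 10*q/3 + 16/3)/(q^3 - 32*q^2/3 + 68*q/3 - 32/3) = (q + 1)/(q - 2)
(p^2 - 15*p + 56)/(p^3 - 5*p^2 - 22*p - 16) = (p - 7)/(p^2 + 3*p + 2)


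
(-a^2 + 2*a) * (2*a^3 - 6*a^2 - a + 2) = -2*a^5 + 10*a^4 - 11*a^3 - 4*a^2 + 4*a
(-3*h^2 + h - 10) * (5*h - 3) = -15*h^3 + 14*h^2 - 53*h + 30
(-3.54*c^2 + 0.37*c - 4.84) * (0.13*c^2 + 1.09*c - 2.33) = -0.4602*c^4 - 3.8105*c^3 + 8.0223*c^2 - 6.1377*c + 11.2772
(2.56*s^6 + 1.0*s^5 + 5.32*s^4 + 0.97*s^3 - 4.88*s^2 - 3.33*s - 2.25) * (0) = 0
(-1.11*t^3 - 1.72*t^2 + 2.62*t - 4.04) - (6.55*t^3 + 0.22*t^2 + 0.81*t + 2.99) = -7.66*t^3 - 1.94*t^2 + 1.81*t - 7.03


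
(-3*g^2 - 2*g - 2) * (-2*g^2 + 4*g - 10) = 6*g^4 - 8*g^3 + 26*g^2 + 12*g + 20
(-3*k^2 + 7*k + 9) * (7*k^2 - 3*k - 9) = -21*k^4 + 58*k^3 + 69*k^2 - 90*k - 81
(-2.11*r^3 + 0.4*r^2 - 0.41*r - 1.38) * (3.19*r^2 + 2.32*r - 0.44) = -6.7309*r^5 - 3.6192*r^4 + 0.5485*r^3 - 5.5294*r^2 - 3.0212*r + 0.6072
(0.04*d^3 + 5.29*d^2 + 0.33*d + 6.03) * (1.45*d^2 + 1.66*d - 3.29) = 0.058*d^5 + 7.7369*d^4 + 9.1283*d^3 - 8.1128*d^2 + 8.9241*d - 19.8387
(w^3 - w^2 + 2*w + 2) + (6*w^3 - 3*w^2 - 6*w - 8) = 7*w^3 - 4*w^2 - 4*w - 6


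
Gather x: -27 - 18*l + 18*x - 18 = -18*l + 18*x - 45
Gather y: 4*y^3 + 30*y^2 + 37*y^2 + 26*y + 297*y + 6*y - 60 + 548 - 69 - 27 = 4*y^3 + 67*y^2 + 329*y + 392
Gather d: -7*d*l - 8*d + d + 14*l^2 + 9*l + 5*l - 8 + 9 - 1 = d*(-7*l - 7) + 14*l^2 + 14*l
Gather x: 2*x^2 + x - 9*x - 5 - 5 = 2*x^2 - 8*x - 10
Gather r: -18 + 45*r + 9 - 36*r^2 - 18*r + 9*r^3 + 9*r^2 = 9*r^3 - 27*r^2 + 27*r - 9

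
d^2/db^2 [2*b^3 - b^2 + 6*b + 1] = 12*b - 2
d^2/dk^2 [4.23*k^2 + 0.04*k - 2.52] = 8.46000000000000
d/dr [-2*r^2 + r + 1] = 1 - 4*r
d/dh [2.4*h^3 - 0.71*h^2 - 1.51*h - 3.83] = 7.2*h^2 - 1.42*h - 1.51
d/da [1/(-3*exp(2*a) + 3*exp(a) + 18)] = (2*exp(a) - 1)*exp(a)/(3*(-exp(2*a) + exp(a) + 6)^2)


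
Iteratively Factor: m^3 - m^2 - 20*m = (m + 4)*(m^2 - 5*m) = (m - 5)*(m + 4)*(m)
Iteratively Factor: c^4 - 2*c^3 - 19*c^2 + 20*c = (c - 1)*(c^3 - c^2 - 20*c) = (c - 5)*(c - 1)*(c^2 + 4*c) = c*(c - 5)*(c - 1)*(c + 4)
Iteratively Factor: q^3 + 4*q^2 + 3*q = (q)*(q^2 + 4*q + 3) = q*(q + 3)*(q + 1)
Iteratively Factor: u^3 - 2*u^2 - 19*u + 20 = (u - 5)*(u^2 + 3*u - 4) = (u - 5)*(u - 1)*(u + 4)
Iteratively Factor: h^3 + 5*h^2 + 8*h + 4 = (h + 1)*(h^2 + 4*h + 4) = (h + 1)*(h + 2)*(h + 2)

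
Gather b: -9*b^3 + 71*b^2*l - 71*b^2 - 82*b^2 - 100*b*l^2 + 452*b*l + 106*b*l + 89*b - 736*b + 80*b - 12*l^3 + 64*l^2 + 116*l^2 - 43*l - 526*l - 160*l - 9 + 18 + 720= -9*b^3 + b^2*(71*l - 153) + b*(-100*l^2 + 558*l - 567) - 12*l^3 + 180*l^2 - 729*l + 729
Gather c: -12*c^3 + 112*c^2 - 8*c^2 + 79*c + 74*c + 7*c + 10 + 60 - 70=-12*c^3 + 104*c^2 + 160*c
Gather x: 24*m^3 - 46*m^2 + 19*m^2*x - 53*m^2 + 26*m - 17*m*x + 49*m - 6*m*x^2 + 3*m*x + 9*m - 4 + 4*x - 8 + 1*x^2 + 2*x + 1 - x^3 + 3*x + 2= 24*m^3 - 99*m^2 + 84*m - x^3 + x^2*(1 - 6*m) + x*(19*m^2 - 14*m + 9) - 9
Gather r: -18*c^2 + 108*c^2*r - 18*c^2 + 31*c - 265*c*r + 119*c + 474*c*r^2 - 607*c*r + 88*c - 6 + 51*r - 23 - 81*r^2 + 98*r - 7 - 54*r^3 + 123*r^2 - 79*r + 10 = -36*c^2 + 238*c - 54*r^3 + r^2*(474*c + 42) + r*(108*c^2 - 872*c + 70) - 26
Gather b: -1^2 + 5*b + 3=5*b + 2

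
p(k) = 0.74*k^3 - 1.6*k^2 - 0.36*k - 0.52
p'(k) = 2.22*k^2 - 3.2*k - 0.36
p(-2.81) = -28.56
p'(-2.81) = 26.16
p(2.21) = -1.14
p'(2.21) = 3.41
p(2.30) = -0.81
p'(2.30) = 4.02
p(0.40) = -0.87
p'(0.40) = -1.28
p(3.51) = 10.50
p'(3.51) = 15.76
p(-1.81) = -9.50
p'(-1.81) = 12.70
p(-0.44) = -0.73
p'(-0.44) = 1.48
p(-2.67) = -25.05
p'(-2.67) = 24.01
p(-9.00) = -666.34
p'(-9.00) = 208.26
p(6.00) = 99.56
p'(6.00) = 60.36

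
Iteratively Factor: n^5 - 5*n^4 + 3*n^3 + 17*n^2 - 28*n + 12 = (n - 1)*(n^4 - 4*n^3 - n^2 + 16*n - 12) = (n - 1)^2*(n^3 - 3*n^2 - 4*n + 12) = (n - 1)^2*(n + 2)*(n^2 - 5*n + 6) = (n - 2)*(n - 1)^2*(n + 2)*(n - 3)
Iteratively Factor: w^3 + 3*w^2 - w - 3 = (w - 1)*(w^2 + 4*w + 3) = (w - 1)*(w + 3)*(w + 1)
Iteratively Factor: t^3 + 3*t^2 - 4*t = (t - 1)*(t^2 + 4*t) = t*(t - 1)*(t + 4)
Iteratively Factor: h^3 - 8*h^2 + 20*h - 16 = (h - 4)*(h^2 - 4*h + 4) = (h - 4)*(h - 2)*(h - 2)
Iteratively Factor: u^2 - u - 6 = (u + 2)*(u - 3)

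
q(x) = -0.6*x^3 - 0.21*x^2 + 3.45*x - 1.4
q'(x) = -1.8*x^2 - 0.42*x + 3.45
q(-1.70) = -4.92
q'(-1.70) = -1.04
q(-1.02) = -4.50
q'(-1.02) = 2.01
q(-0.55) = -3.26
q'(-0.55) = 3.14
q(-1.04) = -4.54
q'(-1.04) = 1.94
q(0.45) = 0.06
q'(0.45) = 2.90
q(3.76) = -23.29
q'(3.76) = -23.58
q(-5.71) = 83.76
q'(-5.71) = -52.84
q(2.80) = -6.56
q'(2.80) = -11.84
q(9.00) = -424.76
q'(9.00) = -146.13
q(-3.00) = 2.56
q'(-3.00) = -11.49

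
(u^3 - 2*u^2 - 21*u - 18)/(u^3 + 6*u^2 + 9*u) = (u^2 - 5*u - 6)/(u*(u + 3))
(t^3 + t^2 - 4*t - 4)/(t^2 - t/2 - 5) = 2*(t^2 - t - 2)/(2*t - 5)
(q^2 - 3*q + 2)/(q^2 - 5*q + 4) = (q - 2)/(q - 4)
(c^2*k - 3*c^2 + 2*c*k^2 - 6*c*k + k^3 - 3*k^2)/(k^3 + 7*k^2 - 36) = (c^2*k - 3*c^2 + 2*c*k^2 - 6*c*k + k^3 - 3*k^2)/(k^3 + 7*k^2 - 36)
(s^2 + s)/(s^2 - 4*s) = (s + 1)/(s - 4)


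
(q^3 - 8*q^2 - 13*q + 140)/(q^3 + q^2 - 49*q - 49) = (q^2 - q - 20)/(q^2 + 8*q + 7)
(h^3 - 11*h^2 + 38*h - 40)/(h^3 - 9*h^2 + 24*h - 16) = (h^2 - 7*h + 10)/(h^2 - 5*h + 4)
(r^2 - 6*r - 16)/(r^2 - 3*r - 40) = (r + 2)/(r + 5)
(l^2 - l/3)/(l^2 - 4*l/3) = (3*l - 1)/(3*l - 4)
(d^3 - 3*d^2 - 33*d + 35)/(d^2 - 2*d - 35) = d - 1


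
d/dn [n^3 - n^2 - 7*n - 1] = 3*n^2 - 2*n - 7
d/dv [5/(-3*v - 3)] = 5/(3*(v + 1)^2)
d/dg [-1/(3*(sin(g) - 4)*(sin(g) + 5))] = (sin(2*g) + cos(g))/(3*(sin(g) - 4)^2*(sin(g) + 5)^2)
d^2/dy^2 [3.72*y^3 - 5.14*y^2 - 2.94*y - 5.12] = 22.32*y - 10.28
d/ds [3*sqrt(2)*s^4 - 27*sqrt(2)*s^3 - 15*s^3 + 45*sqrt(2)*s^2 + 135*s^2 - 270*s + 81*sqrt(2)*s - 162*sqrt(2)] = 12*sqrt(2)*s^3 - 81*sqrt(2)*s^2 - 45*s^2 + 90*sqrt(2)*s + 270*s - 270 + 81*sqrt(2)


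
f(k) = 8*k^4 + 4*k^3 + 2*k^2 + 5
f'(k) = 32*k^3 + 12*k^2 + 4*k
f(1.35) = 45.06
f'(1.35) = 106.00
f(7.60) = 28566.16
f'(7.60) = 14770.75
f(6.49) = 15375.50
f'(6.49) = 9278.90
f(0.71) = 9.47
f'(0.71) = 20.34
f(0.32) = 5.42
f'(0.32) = 3.56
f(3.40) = 1254.40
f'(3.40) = 1410.05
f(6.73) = 17726.44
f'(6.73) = 10324.71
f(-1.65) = 51.77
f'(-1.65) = -117.68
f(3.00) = 779.00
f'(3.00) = 984.00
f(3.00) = 779.00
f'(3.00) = 984.00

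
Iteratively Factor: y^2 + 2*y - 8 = (y - 2)*(y + 4)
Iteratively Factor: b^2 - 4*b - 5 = (b - 5)*(b + 1)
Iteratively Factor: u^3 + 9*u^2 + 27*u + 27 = (u + 3)*(u^2 + 6*u + 9) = (u + 3)^2*(u + 3)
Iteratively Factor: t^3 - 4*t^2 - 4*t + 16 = (t + 2)*(t^2 - 6*t + 8) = (t - 2)*(t + 2)*(t - 4)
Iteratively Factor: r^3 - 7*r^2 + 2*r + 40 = (r - 5)*(r^2 - 2*r - 8) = (r - 5)*(r - 4)*(r + 2)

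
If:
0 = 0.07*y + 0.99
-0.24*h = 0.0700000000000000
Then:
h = -0.29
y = -14.14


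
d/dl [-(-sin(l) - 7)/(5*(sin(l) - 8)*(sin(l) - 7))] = (-14*sin(l) + cos(l)^2 + 160)*cos(l)/(5*(sin(l) - 8)^2*(sin(l) - 7)^2)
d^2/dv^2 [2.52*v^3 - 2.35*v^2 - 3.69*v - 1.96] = 15.12*v - 4.7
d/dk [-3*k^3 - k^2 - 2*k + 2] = -9*k^2 - 2*k - 2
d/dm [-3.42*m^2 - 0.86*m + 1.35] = -6.84*m - 0.86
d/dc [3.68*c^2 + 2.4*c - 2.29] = 7.36*c + 2.4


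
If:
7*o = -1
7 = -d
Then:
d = -7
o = -1/7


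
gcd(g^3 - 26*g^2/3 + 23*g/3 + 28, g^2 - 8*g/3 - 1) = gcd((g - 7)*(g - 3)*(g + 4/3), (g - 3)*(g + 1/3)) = g - 3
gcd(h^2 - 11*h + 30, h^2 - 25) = h - 5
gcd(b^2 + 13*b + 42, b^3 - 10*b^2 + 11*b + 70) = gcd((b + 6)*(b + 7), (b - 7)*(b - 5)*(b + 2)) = 1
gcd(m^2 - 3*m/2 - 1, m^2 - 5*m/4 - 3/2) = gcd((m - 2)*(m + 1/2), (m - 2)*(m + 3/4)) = m - 2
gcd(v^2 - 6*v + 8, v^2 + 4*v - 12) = v - 2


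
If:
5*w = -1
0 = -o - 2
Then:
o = -2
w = -1/5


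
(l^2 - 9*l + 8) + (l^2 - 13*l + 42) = 2*l^2 - 22*l + 50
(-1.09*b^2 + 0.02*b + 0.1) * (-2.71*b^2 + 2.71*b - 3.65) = 2.9539*b^4 - 3.0081*b^3 + 3.7617*b^2 + 0.198*b - 0.365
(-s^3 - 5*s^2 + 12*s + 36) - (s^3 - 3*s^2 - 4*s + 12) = -2*s^3 - 2*s^2 + 16*s + 24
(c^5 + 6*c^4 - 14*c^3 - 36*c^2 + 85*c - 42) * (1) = c^5 + 6*c^4 - 14*c^3 - 36*c^2 + 85*c - 42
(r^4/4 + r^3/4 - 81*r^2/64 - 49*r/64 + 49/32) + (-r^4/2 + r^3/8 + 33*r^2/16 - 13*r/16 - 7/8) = -r^4/4 + 3*r^3/8 + 51*r^2/64 - 101*r/64 + 21/32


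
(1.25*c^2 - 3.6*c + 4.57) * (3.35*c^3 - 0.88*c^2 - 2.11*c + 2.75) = 4.1875*c^5 - 13.16*c^4 + 15.84*c^3 + 7.0119*c^2 - 19.5427*c + 12.5675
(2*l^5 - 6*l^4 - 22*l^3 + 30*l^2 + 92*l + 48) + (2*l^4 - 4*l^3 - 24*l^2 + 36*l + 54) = 2*l^5 - 4*l^4 - 26*l^3 + 6*l^2 + 128*l + 102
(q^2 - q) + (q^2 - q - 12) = 2*q^2 - 2*q - 12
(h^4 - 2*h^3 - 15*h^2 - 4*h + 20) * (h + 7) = h^5 + 5*h^4 - 29*h^3 - 109*h^2 - 8*h + 140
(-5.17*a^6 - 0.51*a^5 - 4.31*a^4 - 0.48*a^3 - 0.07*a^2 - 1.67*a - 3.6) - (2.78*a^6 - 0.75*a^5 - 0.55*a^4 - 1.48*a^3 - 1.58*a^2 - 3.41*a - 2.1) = -7.95*a^6 + 0.24*a^5 - 3.76*a^4 + 1.0*a^3 + 1.51*a^2 + 1.74*a - 1.5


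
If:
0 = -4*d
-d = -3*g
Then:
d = 0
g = 0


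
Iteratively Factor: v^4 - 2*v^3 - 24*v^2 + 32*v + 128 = (v + 2)*(v^3 - 4*v^2 - 16*v + 64) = (v - 4)*(v + 2)*(v^2 - 16) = (v - 4)^2*(v + 2)*(v + 4)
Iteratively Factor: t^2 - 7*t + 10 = (t - 5)*(t - 2)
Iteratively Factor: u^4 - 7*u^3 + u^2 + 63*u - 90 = (u + 3)*(u^3 - 10*u^2 + 31*u - 30) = (u - 5)*(u + 3)*(u^2 - 5*u + 6) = (u - 5)*(u - 2)*(u + 3)*(u - 3)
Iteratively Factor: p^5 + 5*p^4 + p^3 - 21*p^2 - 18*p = (p - 2)*(p^4 + 7*p^3 + 15*p^2 + 9*p) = (p - 2)*(p + 1)*(p^3 + 6*p^2 + 9*p) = (p - 2)*(p + 1)*(p + 3)*(p^2 + 3*p) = (p - 2)*(p + 1)*(p + 3)^2*(p)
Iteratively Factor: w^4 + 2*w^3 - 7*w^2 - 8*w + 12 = (w - 1)*(w^3 + 3*w^2 - 4*w - 12) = (w - 2)*(w - 1)*(w^2 + 5*w + 6) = (w - 2)*(w - 1)*(w + 3)*(w + 2)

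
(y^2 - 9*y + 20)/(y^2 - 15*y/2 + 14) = 2*(y - 5)/(2*y - 7)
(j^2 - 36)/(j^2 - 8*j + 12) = (j + 6)/(j - 2)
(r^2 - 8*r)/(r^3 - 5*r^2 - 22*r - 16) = r/(r^2 + 3*r + 2)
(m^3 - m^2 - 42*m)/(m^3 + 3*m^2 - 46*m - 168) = m/(m + 4)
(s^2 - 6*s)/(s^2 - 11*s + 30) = s/(s - 5)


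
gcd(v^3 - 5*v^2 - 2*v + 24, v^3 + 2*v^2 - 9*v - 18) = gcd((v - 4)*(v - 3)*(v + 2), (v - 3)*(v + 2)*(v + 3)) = v^2 - v - 6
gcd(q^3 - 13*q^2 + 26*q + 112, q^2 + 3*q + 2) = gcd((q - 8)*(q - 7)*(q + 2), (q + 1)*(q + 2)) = q + 2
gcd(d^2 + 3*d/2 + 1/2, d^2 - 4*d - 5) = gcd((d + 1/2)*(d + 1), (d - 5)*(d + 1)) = d + 1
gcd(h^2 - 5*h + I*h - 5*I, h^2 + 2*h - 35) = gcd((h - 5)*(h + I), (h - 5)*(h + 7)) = h - 5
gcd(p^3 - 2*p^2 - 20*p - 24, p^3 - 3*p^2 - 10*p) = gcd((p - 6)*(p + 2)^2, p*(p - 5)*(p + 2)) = p + 2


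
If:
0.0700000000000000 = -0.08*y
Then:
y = -0.88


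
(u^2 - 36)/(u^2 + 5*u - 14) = (u^2 - 36)/(u^2 + 5*u - 14)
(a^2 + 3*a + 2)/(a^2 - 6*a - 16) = (a + 1)/(a - 8)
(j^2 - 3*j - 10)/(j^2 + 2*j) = (j - 5)/j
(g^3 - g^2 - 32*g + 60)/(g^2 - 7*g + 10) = g + 6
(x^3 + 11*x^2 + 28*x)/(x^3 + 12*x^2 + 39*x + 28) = x/(x + 1)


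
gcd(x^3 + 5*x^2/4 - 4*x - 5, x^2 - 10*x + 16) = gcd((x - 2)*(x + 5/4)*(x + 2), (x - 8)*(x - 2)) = x - 2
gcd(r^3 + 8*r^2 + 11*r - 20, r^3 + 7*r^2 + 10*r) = r + 5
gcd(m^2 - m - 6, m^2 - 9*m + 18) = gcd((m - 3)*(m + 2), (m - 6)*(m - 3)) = m - 3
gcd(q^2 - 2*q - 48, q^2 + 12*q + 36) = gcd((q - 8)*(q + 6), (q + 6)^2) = q + 6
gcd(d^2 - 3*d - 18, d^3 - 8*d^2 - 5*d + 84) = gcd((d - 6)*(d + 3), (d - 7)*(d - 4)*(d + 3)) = d + 3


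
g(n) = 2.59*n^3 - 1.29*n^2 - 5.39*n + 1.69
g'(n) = 7.77*n^2 - 2.58*n - 5.39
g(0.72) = -1.89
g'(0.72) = -3.22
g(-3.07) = -68.86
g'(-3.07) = 75.76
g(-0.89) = 3.64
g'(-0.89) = 3.06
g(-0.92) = 3.54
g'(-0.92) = 3.56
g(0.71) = -1.86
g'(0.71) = -3.30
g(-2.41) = -29.07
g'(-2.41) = 45.96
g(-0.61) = 3.91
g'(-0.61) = -0.92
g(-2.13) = -17.71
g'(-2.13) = 35.36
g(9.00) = 1736.80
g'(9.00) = 600.76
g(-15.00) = -8948.96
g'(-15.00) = 1781.56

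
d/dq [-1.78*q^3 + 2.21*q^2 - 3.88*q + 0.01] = -5.34*q^2 + 4.42*q - 3.88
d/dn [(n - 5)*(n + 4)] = 2*n - 1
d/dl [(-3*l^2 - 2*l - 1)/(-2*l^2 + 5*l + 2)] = (-19*l^2 - 16*l + 1)/(4*l^4 - 20*l^3 + 17*l^2 + 20*l + 4)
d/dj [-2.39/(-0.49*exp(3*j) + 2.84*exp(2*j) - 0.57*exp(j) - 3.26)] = (-3.5133*exp(2*j) + 13.5752*exp(j) - 1.3623)*exp(j)/(0.49*exp(3*j) - 2.84*exp(2*j) + 0.57*exp(j) + 3.26)^2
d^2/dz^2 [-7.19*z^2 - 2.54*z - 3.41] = -14.3800000000000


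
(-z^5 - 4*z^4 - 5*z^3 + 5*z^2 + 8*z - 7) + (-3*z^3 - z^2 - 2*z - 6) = -z^5 - 4*z^4 - 8*z^3 + 4*z^2 + 6*z - 13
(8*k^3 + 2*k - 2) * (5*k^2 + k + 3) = 40*k^5 + 8*k^4 + 34*k^3 - 8*k^2 + 4*k - 6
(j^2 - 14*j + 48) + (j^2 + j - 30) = 2*j^2 - 13*j + 18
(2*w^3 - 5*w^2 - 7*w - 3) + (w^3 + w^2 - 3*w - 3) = 3*w^3 - 4*w^2 - 10*w - 6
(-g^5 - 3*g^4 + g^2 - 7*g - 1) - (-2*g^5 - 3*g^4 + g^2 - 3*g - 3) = g^5 - 4*g + 2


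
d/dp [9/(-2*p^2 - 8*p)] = 9*(p + 2)/(p^2*(p + 4)^2)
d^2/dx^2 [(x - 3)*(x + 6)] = 2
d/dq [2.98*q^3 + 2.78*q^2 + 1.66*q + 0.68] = 8.94*q^2 + 5.56*q + 1.66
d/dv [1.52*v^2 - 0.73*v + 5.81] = 3.04*v - 0.73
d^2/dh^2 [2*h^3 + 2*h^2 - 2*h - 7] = 12*h + 4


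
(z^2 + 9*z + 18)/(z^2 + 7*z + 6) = (z + 3)/(z + 1)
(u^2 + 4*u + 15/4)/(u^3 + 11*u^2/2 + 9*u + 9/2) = (u + 5/2)/(u^2 + 4*u + 3)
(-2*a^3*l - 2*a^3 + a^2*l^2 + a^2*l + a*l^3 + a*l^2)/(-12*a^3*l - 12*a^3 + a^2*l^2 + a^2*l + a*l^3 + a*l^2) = (2*a^2 - a*l - l^2)/(12*a^2 - a*l - l^2)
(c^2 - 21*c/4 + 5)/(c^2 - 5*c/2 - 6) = (4*c - 5)/(2*(2*c + 3))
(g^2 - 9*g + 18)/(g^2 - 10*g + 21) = (g - 6)/(g - 7)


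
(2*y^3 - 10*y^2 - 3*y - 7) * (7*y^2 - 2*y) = 14*y^5 - 74*y^4 - y^3 - 43*y^2 + 14*y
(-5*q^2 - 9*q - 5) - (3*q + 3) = -5*q^2 - 12*q - 8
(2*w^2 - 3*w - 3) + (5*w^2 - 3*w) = 7*w^2 - 6*w - 3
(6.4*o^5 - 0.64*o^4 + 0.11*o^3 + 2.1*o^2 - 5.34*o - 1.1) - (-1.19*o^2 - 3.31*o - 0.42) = 6.4*o^5 - 0.64*o^4 + 0.11*o^3 + 3.29*o^2 - 2.03*o - 0.68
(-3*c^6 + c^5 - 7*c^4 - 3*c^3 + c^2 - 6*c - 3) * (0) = 0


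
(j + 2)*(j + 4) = j^2 + 6*j + 8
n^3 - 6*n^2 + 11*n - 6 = (n - 3)*(n - 2)*(n - 1)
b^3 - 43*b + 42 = (b - 6)*(b - 1)*(b + 7)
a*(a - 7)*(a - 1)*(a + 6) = a^4 - 2*a^3 - 41*a^2 + 42*a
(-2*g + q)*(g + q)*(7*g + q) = -14*g^3 - 9*g^2*q + 6*g*q^2 + q^3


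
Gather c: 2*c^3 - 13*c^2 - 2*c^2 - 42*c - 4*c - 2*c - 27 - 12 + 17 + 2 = 2*c^3 - 15*c^2 - 48*c - 20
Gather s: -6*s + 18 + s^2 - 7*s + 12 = s^2 - 13*s + 30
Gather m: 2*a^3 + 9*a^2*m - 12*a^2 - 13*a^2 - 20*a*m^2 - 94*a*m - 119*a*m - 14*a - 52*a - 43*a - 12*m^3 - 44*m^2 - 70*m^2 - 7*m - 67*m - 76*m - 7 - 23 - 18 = 2*a^3 - 25*a^2 - 109*a - 12*m^3 + m^2*(-20*a - 114) + m*(9*a^2 - 213*a - 150) - 48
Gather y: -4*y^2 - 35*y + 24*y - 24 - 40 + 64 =-4*y^2 - 11*y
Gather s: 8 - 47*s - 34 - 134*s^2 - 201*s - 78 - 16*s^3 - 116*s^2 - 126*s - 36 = -16*s^3 - 250*s^2 - 374*s - 140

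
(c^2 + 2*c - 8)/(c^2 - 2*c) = (c + 4)/c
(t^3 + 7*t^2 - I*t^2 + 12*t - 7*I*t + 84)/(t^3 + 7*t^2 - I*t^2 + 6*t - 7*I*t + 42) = (t^2 - I*t + 12)/(t^2 - I*t + 6)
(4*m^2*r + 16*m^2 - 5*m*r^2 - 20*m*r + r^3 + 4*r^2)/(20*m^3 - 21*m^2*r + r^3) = (r + 4)/(5*m + r)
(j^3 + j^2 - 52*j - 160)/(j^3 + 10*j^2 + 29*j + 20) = (j - 8)/(j + 1)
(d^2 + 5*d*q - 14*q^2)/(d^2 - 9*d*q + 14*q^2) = (-d - 7*q)/(-d + 7*q)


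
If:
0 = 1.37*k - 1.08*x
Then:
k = 0.788321167883212*x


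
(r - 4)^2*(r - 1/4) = r^3 - 33*r^2/4 + 18*r - 4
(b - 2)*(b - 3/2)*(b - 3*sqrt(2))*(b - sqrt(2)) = b^4 - 4*sqrt(2)*b^3 - 7*b^3/2 + 9*b^2 + 14*sqrt(2)*b^2 - 21*b - 12*sqrt(2)*b + 18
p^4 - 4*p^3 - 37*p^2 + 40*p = p*(p - 8)*(p - 1)*(p + 5)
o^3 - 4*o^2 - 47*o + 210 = (o - 6)*(o - 5)*(o + 7)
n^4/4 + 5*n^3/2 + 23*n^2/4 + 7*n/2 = n*(n/2 + 1/2)*(n/2 + 1)*(n + 7)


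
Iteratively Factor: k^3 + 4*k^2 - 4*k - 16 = (k - 2)*(k^2 + 6*k + 8) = (k - 2)*(k + 2)*(k + 4)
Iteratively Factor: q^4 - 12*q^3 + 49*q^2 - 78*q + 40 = (q - 1)*(q^3 - 11*q^2 + 38*q - 40) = (q - 4)*(q - 1)*(q^2 - 7*q + 10) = (q - 5)*(q - 4)*(q - 1)*(q - 2)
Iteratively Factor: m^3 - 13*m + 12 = (m + 4)*(m^2 - 4*m + 3) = (m - 1)*(m + 4)*(m - 3)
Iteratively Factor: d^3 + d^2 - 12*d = (d)*(d^2 + d - 12) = d*(d + 4)*(d - 3)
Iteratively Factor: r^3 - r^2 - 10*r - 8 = (r + 2)*(r^2 - 3*r - 4) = (r - 4)*(r + 2)*(r + 1)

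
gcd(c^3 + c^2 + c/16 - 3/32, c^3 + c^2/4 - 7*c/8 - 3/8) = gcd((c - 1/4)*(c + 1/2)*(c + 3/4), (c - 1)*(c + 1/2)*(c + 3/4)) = c^2 + 5*c/4 + 3/8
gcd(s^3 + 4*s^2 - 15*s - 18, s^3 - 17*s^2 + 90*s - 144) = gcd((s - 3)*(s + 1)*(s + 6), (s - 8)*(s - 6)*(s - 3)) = s - 3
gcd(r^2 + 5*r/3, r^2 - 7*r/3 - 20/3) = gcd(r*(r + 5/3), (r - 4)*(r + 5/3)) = r + 5/3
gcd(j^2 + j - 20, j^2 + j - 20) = j^2 + j - 20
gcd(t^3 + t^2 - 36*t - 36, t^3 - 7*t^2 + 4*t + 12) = t^2 - 5*t - 6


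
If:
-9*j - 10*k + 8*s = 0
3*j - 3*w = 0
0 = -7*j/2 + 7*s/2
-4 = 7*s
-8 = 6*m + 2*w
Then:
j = -4/7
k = 2/35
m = -8/7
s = -4/7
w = -4/7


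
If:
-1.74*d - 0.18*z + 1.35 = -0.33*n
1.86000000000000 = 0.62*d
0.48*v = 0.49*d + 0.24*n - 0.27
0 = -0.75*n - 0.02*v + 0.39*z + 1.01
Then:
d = 3.00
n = -165.00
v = -80.00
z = -324.00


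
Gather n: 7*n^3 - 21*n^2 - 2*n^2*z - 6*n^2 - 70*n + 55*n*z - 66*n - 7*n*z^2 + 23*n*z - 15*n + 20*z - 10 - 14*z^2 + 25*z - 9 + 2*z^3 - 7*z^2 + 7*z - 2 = 7*n^3 + n^2*(-2*z - 27) + n*(-7*z^2 + 78*z - 151) + 2*z^3 - 21*z^2 + 52*z - 21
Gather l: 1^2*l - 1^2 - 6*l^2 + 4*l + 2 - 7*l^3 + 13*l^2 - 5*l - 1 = -7*l^3 + 7*l^2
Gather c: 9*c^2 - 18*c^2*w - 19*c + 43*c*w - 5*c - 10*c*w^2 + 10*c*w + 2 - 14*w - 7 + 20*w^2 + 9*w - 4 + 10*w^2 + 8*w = c^2*(9 - 18*w) + c*(-10*w^2 + 53*w - 24) + 30*w^2 + 3*w - 9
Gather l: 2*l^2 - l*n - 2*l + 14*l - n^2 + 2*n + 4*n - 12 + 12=2*l^2 + l*(12 - n) - n^2 + 6*n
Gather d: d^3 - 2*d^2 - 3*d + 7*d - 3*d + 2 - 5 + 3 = d^3 - 2*d^2 + d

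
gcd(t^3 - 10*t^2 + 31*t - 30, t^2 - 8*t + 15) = t^2 - 8*t + 15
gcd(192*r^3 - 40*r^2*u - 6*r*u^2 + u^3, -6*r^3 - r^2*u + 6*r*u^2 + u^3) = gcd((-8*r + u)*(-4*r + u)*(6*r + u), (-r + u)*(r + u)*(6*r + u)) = 6*r + u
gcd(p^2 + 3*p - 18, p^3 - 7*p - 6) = p - 3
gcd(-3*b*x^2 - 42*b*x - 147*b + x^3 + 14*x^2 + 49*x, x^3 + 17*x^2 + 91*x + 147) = x^2 + 14*x + 49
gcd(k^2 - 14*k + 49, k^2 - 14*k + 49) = k^2 - 14*k + 49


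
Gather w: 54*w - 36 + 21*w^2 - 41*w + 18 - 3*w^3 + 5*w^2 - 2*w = -3*w^3 + 26*w^2 + 11*w - 18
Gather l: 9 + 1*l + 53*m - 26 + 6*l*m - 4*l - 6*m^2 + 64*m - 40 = l*(6*m - 3) - 6*m^2 + 117*m - 57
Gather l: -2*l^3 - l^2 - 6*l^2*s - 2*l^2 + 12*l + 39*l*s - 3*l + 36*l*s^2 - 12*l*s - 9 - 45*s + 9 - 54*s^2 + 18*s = -2*l^3 + l^2*(-6*s - 3) + l*(36*s^2 + 27*s + 9) - 54*s^2 - 27*s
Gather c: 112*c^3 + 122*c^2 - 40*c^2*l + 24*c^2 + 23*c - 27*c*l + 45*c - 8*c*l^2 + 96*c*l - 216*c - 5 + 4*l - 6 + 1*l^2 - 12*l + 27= 112*c^3 + c^2*(146 - 40*l) + c*(-8*l^2 + 69*l - 148) + l^2 - 8*l + 16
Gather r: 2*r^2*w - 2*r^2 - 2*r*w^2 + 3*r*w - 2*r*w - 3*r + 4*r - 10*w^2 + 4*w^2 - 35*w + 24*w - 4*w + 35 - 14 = r^2*(2*w - 2) + r*(-2*w^2 + w + 1) - 6*w^2 - 15*w + 21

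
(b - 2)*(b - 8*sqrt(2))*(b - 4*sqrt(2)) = b^3 - 12*sqrt(2)*b^2 - 2*b^2 + 24*sqrt(2)*b + 64*b - 128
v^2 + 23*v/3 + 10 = (v + 5/3)*(v + 6)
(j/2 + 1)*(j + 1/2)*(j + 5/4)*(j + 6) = j^4/2 + 39*j^3/8 + 213*j^2/16 + 13*j + 15/4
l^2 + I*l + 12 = (l - 3*I)*(l + 4*I)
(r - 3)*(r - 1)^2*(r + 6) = r^4 + r^3 - 23*r^2 + 39*r - 18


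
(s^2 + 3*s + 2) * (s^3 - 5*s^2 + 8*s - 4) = s^5 - 2*s^4 - 5*s^3 + 10*s^2 + 4*s - 8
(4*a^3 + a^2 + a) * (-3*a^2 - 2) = -12*a^5 - 3*a^4 - 11*a^3 - 2*a^2 - 2*a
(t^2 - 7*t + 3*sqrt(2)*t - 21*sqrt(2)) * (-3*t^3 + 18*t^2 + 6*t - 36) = -3*t^5 - 9*sqrt(2)*t^4 + 39*t^4 - 120*t^3 + 117*sqrt(2)*t^3 - 360*sqrt(2)*t^2 - 78*t^2 - 234*sqrt(2)*t + 252*t + 756*sqrt(2)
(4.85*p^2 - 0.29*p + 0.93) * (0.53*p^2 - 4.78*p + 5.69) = 2.5705*p^4 - 23.3367*p^3 + 29.4756*p^2 - 6.0955*p + 5.2917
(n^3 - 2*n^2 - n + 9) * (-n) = -n^4 + 2*n^3 + n^2 - 9*n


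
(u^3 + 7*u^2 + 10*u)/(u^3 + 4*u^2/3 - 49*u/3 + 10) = 3*u*(u + 2)/(3*u^2 - 11*u + 6)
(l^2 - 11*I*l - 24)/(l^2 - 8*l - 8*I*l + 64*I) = (l - 3*I)/(l - 8)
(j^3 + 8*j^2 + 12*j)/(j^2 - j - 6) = j*(j + 6)/(j - 3)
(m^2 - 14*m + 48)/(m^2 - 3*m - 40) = (m - 6)/(m + 5)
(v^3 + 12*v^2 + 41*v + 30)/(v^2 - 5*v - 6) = (v^2 + 11*v + 30)/(v - 6)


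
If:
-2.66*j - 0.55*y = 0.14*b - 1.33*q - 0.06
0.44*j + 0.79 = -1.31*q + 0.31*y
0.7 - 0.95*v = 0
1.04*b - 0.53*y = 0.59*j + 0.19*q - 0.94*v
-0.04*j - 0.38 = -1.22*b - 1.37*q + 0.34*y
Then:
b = 0.81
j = -0.53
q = 0.37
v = 0.74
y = 3.36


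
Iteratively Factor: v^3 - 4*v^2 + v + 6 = (v - 2)*(v^2 - 2*v - 3) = (v - 3)*(v - 2)*(v + 1)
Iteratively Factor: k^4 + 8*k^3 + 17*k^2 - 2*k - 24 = (k - 1)*(k^3 + 9*k^2 + 26*k + 24) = (k - 1)*(k + 4)*(k^2 + 5*k + 6) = (k - 1)*(k + 3)*(k + 4)*(k + 2)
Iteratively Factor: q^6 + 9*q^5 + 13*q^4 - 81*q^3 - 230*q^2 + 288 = (q - 3)*(q^5 + 12*q^4 + 49*q^3 + 66*q^2 - 32*q - 96) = (q - 3)*(q + 4)*(q^4 + 8*q^3 + 17*q^2 - 2*q - 24) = (q - 3)*(q + 4)^2*(q^3 + 4*q^2 + q - 6) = (q - 3)*(q - 1)*(q + 4)^2*(q^2 + 5*q + 6) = (q - 3)*(q - 1)*(q + 2)*(q + 4)^2*(q + 3)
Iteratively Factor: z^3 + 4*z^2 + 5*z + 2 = (z + 1)*(z^2 + 3*z + 2) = (z + 1)^2*(z + 2)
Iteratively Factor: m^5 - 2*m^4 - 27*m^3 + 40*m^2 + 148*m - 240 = (m - 5)*(m^4 + 3*m^3 - 12*m^2 - 20*m + 48) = (m - 5)*(m - 2)*(m^3 + 5*m^2 - 2*m - 24) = (m - 5)*(m - 2)*(m + 3)*(m^2 + 2*m - 8) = (m - 5)*(m - 2)^2*(m + 3)*(m + 4)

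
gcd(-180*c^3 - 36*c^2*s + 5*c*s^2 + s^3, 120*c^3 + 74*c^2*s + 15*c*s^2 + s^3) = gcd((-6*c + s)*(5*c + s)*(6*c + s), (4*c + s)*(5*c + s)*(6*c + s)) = 30*c^2 + 11*c*s + s^2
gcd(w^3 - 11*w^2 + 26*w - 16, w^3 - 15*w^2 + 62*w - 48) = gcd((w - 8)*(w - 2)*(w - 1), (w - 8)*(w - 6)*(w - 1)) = w^2 - 9*w + 8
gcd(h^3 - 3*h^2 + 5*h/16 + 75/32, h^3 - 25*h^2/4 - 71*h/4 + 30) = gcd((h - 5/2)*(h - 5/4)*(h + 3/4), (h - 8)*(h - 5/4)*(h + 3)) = h - 5/4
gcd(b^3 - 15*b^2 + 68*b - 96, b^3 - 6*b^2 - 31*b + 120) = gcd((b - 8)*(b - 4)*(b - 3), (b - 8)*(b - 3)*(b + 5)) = b^2 - 11*b + 24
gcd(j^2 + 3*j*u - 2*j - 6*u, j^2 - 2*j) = j - 2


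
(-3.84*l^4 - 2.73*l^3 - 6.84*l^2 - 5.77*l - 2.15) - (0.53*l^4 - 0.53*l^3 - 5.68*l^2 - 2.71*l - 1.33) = -4.37*l^4 - 2.2*l^3 - 1.16*l^2 - 3.06*l - 0.82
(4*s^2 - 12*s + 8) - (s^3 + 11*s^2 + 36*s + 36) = -s^3 - 7*s^2 - 48*s - 28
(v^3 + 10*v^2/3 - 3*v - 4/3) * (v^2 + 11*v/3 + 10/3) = v^5 + 7*v^4 + 113*v^3/9 - 11*v^2/9 - 134*v/9 - 40/9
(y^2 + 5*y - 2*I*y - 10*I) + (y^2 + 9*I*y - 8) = 2*y^2 + 5*y + 7*I*y - 8 - 10*I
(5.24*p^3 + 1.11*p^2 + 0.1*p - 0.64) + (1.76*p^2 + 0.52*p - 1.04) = 5.24*p^3 + 2.87*p^2 + 0.62*p - 1.68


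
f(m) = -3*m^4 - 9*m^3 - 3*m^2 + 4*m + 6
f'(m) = -12*m^3 - 27*m^2 - 6*m + 4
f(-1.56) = 8.86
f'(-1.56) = -6.79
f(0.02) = 6.08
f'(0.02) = 3.87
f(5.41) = -4055.09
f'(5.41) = -2718.78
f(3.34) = -722.79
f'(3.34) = -764.36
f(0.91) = -1.68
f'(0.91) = -32.86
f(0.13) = 6.45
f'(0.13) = 2.74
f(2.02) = -122.29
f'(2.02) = -217.20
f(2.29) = -191.15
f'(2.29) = -295.44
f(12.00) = -78138.00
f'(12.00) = -24692.00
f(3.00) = -495.00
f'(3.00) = -581.00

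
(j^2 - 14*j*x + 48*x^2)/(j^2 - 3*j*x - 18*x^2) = (j - 8*x)/(j + 3*x)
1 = 1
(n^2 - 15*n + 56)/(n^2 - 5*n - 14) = (n - 8)/(n + 2)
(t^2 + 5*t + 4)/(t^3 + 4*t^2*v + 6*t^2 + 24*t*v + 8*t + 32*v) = (t + 1)/(t^2 + 4*t*v + 2*t + 8*v)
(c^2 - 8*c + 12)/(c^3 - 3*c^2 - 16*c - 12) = (c - 2)/(c^2 + 3*c + 2)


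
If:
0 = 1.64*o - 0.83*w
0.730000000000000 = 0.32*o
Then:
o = 2.28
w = 4.51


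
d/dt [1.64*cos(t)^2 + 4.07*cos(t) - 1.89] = -(3.28*cos(t) + 4.07)*sin(t)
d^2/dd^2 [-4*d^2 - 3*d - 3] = -8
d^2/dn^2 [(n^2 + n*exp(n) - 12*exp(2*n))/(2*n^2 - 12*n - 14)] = (-8*(n - 3)^2*(n^2 + n*exp(n) - 12*exp(2*n)) + (-n^2 + 6*n + 7)^2*(-n*exp(n) + 48*exp(2*n) - 2*exp(n) - 2) + 2*(-n^2 + 6*n + 7)*(-n^2 - n*exp(n) - 2*(n - 3)*(n*exp(n) + 2*n - 24*exp(2*n) + exp(n)) + 12*exp(2*n)))/(2*(-n^2 + 6*n + 7)^3)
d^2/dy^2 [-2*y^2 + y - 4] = -4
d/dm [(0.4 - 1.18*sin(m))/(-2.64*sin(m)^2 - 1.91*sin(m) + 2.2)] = (-3.1152*sin(m)^2 + 2.112*sin(m) - 1.832)*cos(m)/(6.9696*sin(m)^4 + 10.0848*sin(m)^3 - 7.9679*sin(m)^2 - 8.404*sin(m) + 4.84)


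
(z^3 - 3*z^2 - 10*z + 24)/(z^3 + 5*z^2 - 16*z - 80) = (z^2 + z - 6)/(z^2 + 9*z + 20)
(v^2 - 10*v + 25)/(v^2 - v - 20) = (v - 5)/(v + 4)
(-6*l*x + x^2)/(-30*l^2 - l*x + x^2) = x/(5*l + x)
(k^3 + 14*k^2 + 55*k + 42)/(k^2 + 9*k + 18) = (k^2 + 8*k + 7)/(k + 3)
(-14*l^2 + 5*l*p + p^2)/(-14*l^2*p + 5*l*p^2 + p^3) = 1/p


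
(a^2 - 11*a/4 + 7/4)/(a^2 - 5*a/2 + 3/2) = (4*a - 7)/(2*(2*a - 3))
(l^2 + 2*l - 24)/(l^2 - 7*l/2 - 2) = 2*(l + 6)/(2*l + 1)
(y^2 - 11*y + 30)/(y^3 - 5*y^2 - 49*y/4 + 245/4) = 4*(y - 6)/(4*y^2 - 49)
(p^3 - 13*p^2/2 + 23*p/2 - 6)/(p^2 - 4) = (2*p^3 - 13*p^2 + 23*p - 12)/(2*(p^2 - 4))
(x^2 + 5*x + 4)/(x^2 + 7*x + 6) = (x + 4)/(x + 6)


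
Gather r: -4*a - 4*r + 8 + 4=-4*a - 4*r + 12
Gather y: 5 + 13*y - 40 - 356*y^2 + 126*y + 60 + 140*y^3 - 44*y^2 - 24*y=140*y^3 - 400*y^2 + 115*y + 25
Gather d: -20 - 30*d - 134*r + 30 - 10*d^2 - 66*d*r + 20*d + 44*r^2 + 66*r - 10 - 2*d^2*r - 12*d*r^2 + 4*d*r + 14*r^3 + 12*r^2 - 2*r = d^2*(-2*r - 10) + d*(-12*r^2 - 62*r - 10) + 14*r^3 + 56*r^2 - 70*r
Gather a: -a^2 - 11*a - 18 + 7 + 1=-a^2 - 11*a - 10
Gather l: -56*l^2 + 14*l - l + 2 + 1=-56*l^2 + 13*l + 3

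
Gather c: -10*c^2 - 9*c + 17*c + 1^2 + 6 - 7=-10*c^2 + 8*c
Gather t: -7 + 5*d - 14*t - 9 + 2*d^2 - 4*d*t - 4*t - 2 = 2*d^2 + 5*d + t*(-4*d - 18) - 18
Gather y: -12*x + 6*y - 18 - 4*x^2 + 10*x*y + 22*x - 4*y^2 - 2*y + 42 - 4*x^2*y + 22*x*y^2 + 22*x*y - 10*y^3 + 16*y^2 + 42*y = -4*x^2 + 10*x - 10*y^3 + y^2*(22*x + 12) + y*(-4*x^2 + 32*x + 46) + 24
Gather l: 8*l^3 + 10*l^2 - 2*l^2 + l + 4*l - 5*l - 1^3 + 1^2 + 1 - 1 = 8*l^3 + 8*l^2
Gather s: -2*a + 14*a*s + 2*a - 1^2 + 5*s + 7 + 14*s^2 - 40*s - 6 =14*s^2 + s*(14*a - 35)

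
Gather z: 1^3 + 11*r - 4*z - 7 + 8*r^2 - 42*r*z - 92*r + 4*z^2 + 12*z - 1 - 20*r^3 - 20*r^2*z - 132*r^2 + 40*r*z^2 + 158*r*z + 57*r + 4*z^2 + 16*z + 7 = -20*r^3 - 124*r^2 - 24*r + z^2*(40*r + 8) + z*(-20*r^2 + 116*r + 24)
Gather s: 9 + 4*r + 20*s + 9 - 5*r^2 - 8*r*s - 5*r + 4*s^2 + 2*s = -5*r^2 - r + 4*s^2 + s*(22 - 8*r) + 18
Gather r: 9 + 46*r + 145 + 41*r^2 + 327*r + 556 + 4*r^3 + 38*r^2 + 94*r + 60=4*r^3 + 79*r^2 + 467*r + 770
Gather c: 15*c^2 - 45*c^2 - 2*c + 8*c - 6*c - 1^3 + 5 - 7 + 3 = -30*c^2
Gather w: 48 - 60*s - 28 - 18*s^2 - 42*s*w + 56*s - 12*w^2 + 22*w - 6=-18*s^2 - 4*s - 12*w^2 + w*(22 - 42*s) + 14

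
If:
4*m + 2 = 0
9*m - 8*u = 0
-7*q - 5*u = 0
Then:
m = -1/2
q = 45/112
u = -9/16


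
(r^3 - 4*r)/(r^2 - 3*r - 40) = r*(4 - r^2)/(-r^2 + 3*r + 40)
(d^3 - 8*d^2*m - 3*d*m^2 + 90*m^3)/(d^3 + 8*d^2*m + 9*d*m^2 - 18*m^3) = (d^2 - 11*d*m + 30*m^2)/(d^2 + 5*d*m - 6*m^2)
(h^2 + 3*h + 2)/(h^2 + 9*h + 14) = (h + 1)/(h + 7)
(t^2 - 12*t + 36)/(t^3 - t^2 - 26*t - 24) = (t - 6)/(t^2 + 5*t + 4)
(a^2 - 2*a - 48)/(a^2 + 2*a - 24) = (a - 8)/(a - 4)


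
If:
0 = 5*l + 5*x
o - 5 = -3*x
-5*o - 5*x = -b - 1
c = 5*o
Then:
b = 24 - 10*x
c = 25 - 15*x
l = -x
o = 5 - 3*x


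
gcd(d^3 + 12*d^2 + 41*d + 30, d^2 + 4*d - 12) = d + 6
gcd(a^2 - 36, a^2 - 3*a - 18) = a - 6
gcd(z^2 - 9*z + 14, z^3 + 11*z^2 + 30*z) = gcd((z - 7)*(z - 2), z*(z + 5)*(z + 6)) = 1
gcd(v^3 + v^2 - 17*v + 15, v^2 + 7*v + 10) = v + 5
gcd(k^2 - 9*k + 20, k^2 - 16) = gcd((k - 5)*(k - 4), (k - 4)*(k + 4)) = k - 4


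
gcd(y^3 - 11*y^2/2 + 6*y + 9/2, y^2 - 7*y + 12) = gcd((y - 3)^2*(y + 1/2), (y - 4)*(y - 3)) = y - 3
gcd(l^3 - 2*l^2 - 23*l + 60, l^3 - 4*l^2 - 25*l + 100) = l^2 + l - 20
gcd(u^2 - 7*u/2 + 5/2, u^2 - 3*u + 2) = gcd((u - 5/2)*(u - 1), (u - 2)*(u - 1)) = u - 1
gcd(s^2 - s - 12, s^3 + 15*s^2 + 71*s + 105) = s + 3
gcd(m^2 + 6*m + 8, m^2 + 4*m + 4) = m + 2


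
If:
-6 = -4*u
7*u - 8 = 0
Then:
No Solution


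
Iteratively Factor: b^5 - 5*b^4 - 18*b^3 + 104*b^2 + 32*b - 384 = (b + 2)*(b^4 - 7*b^3 - 4*b^2 + 112*b - 192) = (b - 3)*(b + 2)*(b^3 - 4*b^2 - 16*b + 64) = (b - 4)*(b - 3)*(b + 2)*(b^2 - 16) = (b - 4)^2*(b - 3)*(b + 2)*(b + 4)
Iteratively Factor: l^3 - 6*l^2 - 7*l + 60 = (l - 4)*(l^2 - 2*l - 15) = (l - 5)*(l - 4)*(l + 3)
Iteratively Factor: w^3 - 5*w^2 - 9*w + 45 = (w - 5)*(w^2 - 9) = (w - 5)*(w + 3)*(w - 3)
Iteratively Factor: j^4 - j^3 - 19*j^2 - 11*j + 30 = (j - 1)*(j^3 - 19*j - 30) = (j - 1)*(j + 3)*(j^2 - 3*j - 10) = (j - 5)*(j - 1)*(j + 3)*(j + 2)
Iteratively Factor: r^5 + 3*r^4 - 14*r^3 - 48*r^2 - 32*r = (r - 4)*(r^4 + 7*r^3 + 14*r^2 + 8*r) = (r - 4)*(r + 2)*(r^3 + 5*r^2 + 4*r) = (r - 4)*(r + 1)*(r + 2)*(r^2 + 4*r) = (r - 4)*(r + 1)*(r + 2)*(r + 4)*(r)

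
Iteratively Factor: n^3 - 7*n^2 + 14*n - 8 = (n - 4)*(n^2 - 3*n + 2) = (n - 4)*(n - 1)*(n - 2)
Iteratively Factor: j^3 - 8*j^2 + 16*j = (j - 4)*(j^2 - 4*j) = (j - 4)^2*(j)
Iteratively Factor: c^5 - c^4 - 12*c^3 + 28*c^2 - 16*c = (c - 2)*(c^4 + c^3 - 10*c^2 + 8*c) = (c - 2)^2*(c^3 + 3*c^2 - 4*c) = (c - 2)^2*(c + 4)*(c^2 - c) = c*(c - 2)^2*(c + 4)*(c - 1)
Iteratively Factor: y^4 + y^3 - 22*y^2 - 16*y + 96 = (y - 2)*(y^3 + 3*y^2 - 16*y - 48) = (y - 2)*(y + 4)*(y^2 - y - 12) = (y - 2)*(y + 3)*(y + 4)*(y - 4)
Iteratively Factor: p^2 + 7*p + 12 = (p + 3)*(p + 4)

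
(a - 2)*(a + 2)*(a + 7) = a^3 + 7*a^2 - 4*a - 28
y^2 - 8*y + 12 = (y - 6)*(y - 2)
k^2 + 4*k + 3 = (k + 1)*(k + 3)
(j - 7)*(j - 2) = j^2 - 9*j + 14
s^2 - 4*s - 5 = (s - 5)*(s + 1)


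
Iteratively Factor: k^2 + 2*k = (k)*(k + 2)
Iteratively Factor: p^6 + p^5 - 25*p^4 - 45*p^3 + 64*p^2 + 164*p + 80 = (p + 1)*(p^5 - 25*p^3 - 20*p^2 + 84*p + 80) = (p - 5)*(p + 1)*(p^4 + 5*p^3 - 20*p - 16) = (p - 5)*(p - 2)*(p + 1)*(p^3 + 7*p^2 + 14*p + 8) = (p - 5)*(p - 2)*(p + 1)^2*(p^2 + 6*p + 8) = (p - 5)*(p - 2)*(p + 1)^2*(p + 4)*(p + 2)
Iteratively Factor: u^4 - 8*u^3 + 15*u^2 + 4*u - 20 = (u - 5)*(u^3 - 3*u^2 + 4) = (u - 5)*(u + 1)*(u^2 - 4*u + 4) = (u - 5)*(u - 2)*(u + 1)*(u - 2)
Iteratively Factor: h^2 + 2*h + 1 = (h + 1)*(h + 1)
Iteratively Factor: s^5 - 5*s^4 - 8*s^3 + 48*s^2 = (s + 3)*(s^4 - 8*s^3 + 16*s^2) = (s - 4)*(s + 3)*(s^3 - 4*s^2) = s*(s - 4)*(s + 3)*(s^2 - 4*s) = s^2*(s - 4)*(s + 3)*(s - 4)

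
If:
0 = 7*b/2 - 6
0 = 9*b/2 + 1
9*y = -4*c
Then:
No Solution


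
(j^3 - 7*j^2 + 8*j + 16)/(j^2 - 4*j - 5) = (j^2 - 8*j + 16)/(j - 5)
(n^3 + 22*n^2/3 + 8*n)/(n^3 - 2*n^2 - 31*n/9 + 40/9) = 3*n*(3*n^2 + 22*n + 24)/(9*n^3 - 18*n^2 - 31*n + 40)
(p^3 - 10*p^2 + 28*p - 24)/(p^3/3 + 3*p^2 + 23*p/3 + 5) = 3*(p^3 - 10*p^2 + 28*p - 24)/(p^3 + 9*p^2 + 23*p + 15)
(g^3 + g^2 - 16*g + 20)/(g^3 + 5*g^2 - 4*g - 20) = (g - 2)/(g + 2)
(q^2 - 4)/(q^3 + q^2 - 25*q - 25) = (q^2 - 4)/(q^3 + q^2 - 25*q - 25)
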